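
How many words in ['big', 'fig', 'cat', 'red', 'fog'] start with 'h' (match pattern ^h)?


Pattern ^h anchors to start of word. Check which words begin with 'h':
  'big' -> no
  'fig' -> no
  'cat' -> no
  'red' -> no
  'fog' -> no
Matching words: []
Count: 0

0


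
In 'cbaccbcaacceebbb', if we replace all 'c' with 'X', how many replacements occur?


re.sub('c', 'X', text) replaces every occurrence of 'c' with 'X'.
Text: 'cbaccbcaacceebbb'
Scanning for 'c':
  pos 0: 'c' -> replacement #1
  pos 3: 'c' -> replacement #2
  pos 4: 'c' -> replacement #3
  pos 6: 'c' -> replacement #4
  pos 9: 'c' -> replacement #5
  pos 10: 'c' -> replacement #6
Total replacements: 6

6


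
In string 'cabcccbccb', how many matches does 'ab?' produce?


Pattern 'ab?' matches 'a' optionally followed by 'b'.
String: 'cabcccbccb'
Scanning left to right for 'a' then checking next char:
  Match 1: 'ab' (a followed by b)
Total matches: 1

1


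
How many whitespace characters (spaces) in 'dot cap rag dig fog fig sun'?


\s matches whitespace characters (spaces, tabs, etc.).
Text: 'dot cap rag dig fog fig sun'
This text has 7 words separated by spaces.
Number of spaces = number of words - 1 = 7 - 1 = 6

6


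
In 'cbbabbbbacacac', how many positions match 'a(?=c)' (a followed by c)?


Lookahead 'a(?=c)' matches 'a' only when followed by 'c'.
String: 'cbbabbbbacacac'
Checking each position where char is 'a':
  pos 3: 'a' -> no (next='b')
  pos 8: 'a' -> MATCH (next='c')
  pos 10: 'a' -> MATCH (next='c')
  pos 12: 'a' -> MATCH (next='c')
Matching positions: [8, 10, 12]
Count: 3

3


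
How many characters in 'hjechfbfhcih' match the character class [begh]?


Character class [begh] matches any of: {b, e, g, h}
Scanning string 'hjechfbfhcih' character by character:
  pos 0: 'h' -> MATCH
  pos 1: 'j' -> no
  pos 2: 'e' -> MATCH
  pos 3: 'c' -> no
  pos 4: 'h' -> MATCH
  pos 5: 'f' -> no
  pos 6: 'b' -> MATCH
  pos 7: 'f' -> no
  pos 8: 'h' -> MATCH
  pos 9: 'c' -> no
  pos 10: 'i' -> no
  pos 11: 'h' -> MATCH
Total matches: 6

6


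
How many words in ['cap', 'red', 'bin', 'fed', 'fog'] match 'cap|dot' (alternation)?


Alternation 'cap|dot' matches either 'cap' or 'dot'.
Checking each word:
  'cap' -> MATCH
  'red' -> no
  'bin' -> no
  'fed' -> no
  'fog' -> no
Matches: ['cap']
Count: 1

1


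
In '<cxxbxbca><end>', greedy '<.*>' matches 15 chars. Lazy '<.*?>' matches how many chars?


Greedy '<.*>' tries to match as MUCH as possible.
Lazy '<.*?>' tries to match as LITTLE as possible.

String: '<cxxbxbca><end>'
Greedy '<.*>' starts at first '<' and extends to the LAST '>': '<cxxbxbca><end>' (15 chars)
Lazy '<.*?>' starts at first '<' and stops at the FIRST '>': '<cxxbxbca>' (10 chars)

10


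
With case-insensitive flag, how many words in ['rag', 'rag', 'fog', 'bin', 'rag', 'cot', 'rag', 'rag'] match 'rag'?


Case-insensitive matching: compare each word's lowercase form to 'rag'.
  'rag' -> lower='rag' -> MATCH
  'rag' -> lower='rag' -> MATCH
  'fog' -> lower='fog' -> no
  'bin' -> lower='bin' -> no
  'rag' -> lower='rag' -> MATCH
  'cot' -> lower='cot' -> no
  'rag' -> lower='rag' -> MATCH
  'rag' -> lower='rag' -> MATCH
Matches: ['rag', 'rag', 'rag', 'rag', 'rag']
Count: 5

5


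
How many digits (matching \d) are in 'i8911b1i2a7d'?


\d matches any digit 0-9.
Scanning 'i8911b1i2a7d':
  pos 1: '8' -> DIGIT
  pos 2: '9' -> DIGIT
  pos 3: '1' -> DIGIT
  pos 4: '1' -> DIGIT
  pos 6: '1' -> DIGIT
  pos 8: '2' -> DIGIT
  pos 10: '7' -> DIGIT
Digits found: ['8', '9', '1', '1', '1', '2', '7']
Total: 7

7


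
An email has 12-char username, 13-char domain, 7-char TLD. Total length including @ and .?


An email address has format: username@domain.tld
Username length: 12
'@' character: 1
Domain length: 13
'.' character: 1
TLD length: 7
Total = 12 + 1 + 13 + 1 + 7 = 34

34


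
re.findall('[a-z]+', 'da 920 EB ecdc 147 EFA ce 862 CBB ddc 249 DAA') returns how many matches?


Pattern '[a-z]+' finds one or more lowercase letters.
Text: 'da 920 EB ecdc 147 EFA ce 862 CBB ddc 249 DAA'
Scanning for matches:
  Match 1: 'da'
  Match 2: 'ecdc'
  Match 3: 'ce'
  Match 4: 'ddc'
Total matches: 4

4


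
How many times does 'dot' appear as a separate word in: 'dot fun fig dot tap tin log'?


Scanning each word for exact match 'dot':
  Word 1: 'dot' -> MATCH
  Word 2: 'fun' -> no
  Word 3: 'fig' -> no
  Word 4: 'dot' -> MATCH
  Word 5: 'tap' -> no
  Word 6: 'tin' -> no
  Word 7: 'log' -> no
Total matches: 2

2


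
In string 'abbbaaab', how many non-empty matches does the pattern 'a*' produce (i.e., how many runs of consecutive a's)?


Pattern 'a*' matches zero or more a's. We want non-empty runs of consecutive a's.
String: 'abbbaaab'
Walking through the string to find runs of a's:
  Run 1: positions 0-0 -> 'a'
  Run 2: positions 4-6 -> 'aaa'
Non-empty runs found: ['a', 'aaa']
Count: 2

2


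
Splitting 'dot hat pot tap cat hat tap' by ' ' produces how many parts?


Splitting by ' ' breaks the string at each occurrence of the separator.
Text: 'dot hat pot tap cat hat tap'
Parts after split:
  Part 1: 'dot'
  Part 2: 'hat'
  Part 3: 'pot'
  Part 4: 'tap'
  Part 5: 'cat'
  Part 6: 'hat'
  Part 7: 'tap'
Total parts: 7

7


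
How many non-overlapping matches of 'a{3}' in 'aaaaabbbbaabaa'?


Pattern 'a{3}' matches exactly 3 consecutive a's (greedy, non-overlapping).
String: 'aaaaabbbbaabaa'
Scanning for runs of a's:
  Run at pos 0: 'aaaaa' (length 5) -> 1 match(es)
  Run at pos 9: 'aa' (length 2) -> 0 match(es)
  Run at pos 12: 'aa' (length 2) -> 0 match(es)
Matches found: ['aaa']
Total: 1

1


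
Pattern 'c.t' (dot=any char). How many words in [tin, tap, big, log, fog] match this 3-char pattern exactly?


Pattern 'c.t' means: starts with 'c', any single char, ends with 't'.
Checking each word (must be exactly 3 chars):
  'tin' (len=3): no
  'tap' (len=3): no
  'big' (len=3): no
  'log' (len=3): no
  'fog' (len=3): no
Matching words: []
Total: 0

0


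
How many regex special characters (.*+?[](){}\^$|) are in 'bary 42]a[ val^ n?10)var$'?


Regex special characters are: . * + ? [ ] ( ) { } \ ^ $ |
Scanning 'bary 42]a[ val^ n?10)var$':
  pos 7: ']' -> SPECIAL
  pos 9: '[' -> SPECIAL
  pos 14: '^' -> SPECIAL
  pos 17: '?' -> SPECIAL
  pos 20: ')' -> SPECIAL
  pos 24: '$' -> SPECIAL
Special chars found: [']', '[', '^', '?', ')', '$']
Total: 6

6


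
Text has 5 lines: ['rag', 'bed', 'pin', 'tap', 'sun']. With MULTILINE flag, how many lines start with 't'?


With MULTILINE flag, ^ matches the start of each line.
Lines: ['rag', 'bed', 'pin', 'tap', 'sun']
Checking which lines start with 't':
  Line 1: 'rag' -> no
  Line 2: 'bed' -> no
  Line 3: 'pin' -> no
  Line 4: 'tap' -> MATCH
  Line 5: 'sun' -> no
Matching lines: ['tap']
Count: 1

1


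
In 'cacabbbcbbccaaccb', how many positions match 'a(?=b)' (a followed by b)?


Lookahead 'a(?=b)' matches 'a' only when followed by 'b'.
String: 'cacabbbcbbccaaccb'
Checking each position where char is 'a':
  pos 1: 'a' -> no (next='c')
  pos 3: 'a' -> MATCH (next='b')
  pos 12: 'a' -> no (next='a')
  pos 13: 'a' -> no (next='c')
Matching positions: [3]
Count: 1

1


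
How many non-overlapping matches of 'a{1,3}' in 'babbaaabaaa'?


Pattern 'a{1,3}' matches between 1 and 3 consecutive a's (greedy).
String: 'babbaaabaaa'
Finding runs of a's and applying greedy matching:
  Run at pos 1: 'a' (length 1)
  Run at pos 4: 'aaa' (length 3)
  Run at pos 8: 'aaa' (length 3)
Matches: ['a', 'aaa', 'aaa']
Count: 3

3


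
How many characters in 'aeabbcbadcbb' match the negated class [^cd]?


Negated class [^cd] matches any char NOT in {c, d}
Scanning 'aeabbcbadcbb':
  pos 0: 'a' -> MATCH
  pos 1: 'e' -> MATCH
  pos 2: 'a' -> MATCH
  pos 3: 'b' -> MATCH
  pos 4: 'b' -> MATCH
  pos 5: 'c' -> no (excluded)
  pos 6: 'b' -> MATCH
  pos 7: 'a' -> MATCH
  pos 8: 'd' -> no (excluded)
  pos 9: 'c' -> no (excluded)
  pos 10: 'b' -> MATCH
  pos 11: 'b' -> MATCH
Total matches: 9

9


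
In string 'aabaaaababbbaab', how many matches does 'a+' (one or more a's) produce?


Pattern 'a+' matches one or more consecutive a's.
String: 'aabaaaababbbaab'
Scanning for runs of a:
  Match 1: 'aa' (length 2)
  Match 2: 'aaaa' (length 4)
  Match 3: 'a' (length 1)
  Match 4: 'aa' (length 2)
Total matches: 4

4


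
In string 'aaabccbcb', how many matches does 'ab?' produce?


Pattern 'ab?' matches 'a' optionally followed by 'b'.
String: 'aaabccbcb'
Scanning left to right for 'a' then checking next char:
  Match 1: 'a' (a not followed by b)
  Match 2: 'a' (a not followed by b)
  Match 3: 'ab' (a followed by b)
Total matches: 3

3


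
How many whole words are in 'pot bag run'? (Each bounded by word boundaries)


Word boundaries (\b) mark the start/end of each word.
Text: 'pot bag run'
Splitting by whitespace:
  Word 1: 'pot'
  Word 2: 'bag'
  Word 3: 'run'
Total whole words: 3

3


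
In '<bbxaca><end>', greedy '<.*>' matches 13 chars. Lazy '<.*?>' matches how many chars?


Greedy '<.*>' tries to match as MUCH as possible.
Lazy '<.*?>' tries to match as LITTLE as possible.

String: '<bbxaca><end>'
Greedy '<.*>' starts at first '<' and extends to the LAST '>': '<bbxaca><end>' (13 chars)
Lazy '<.*?>' starts at first '<' and stops at the FIRST '>': '<bbxaca>' (8 chars)

8


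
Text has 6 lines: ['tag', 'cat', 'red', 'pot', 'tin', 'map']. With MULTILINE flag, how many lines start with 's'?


With MULTILINE flag, ^ matches the start of each line.
Lines: ['tag', 'cat', 'red', 'pot', 'tin', 'map']
Checking which lines start with 's':
  Line 1: 'tag' -> no
  Line 2: 'cat' -> no
  Line 3: 'red' -> no
  Line 4: 'pot' -> no
  Line 5: 'tin' -> no
  Line 6: 'map' -> no
Matching lines: []
Count: 0

0


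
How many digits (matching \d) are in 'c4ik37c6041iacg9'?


\d matches any digit 0-9.
Scanning 'c4ik37c6041iacg9':
  pos 1: '4' -> DIGIT
  pos 4: '3' -> DIGIT
  pos 5: '7' -> DIGIT
  pos 7: '6' -> DIGIT
  pos 8: '0' -> DIGIT
  pos 9: '4' -> DIGIT
  pos 10: '1' -> DIGIT
  pos 15: '9' -> DIGIT
Digits found: ['4', '3', '7', '6', '0', '4', '1', '9']
Total: 8

8


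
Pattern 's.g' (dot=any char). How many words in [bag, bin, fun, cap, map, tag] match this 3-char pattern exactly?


Pattern 's.g' means: starts with 's', any single char, ends with 'g'.
Checking each word (must be exactly 3 chars):
  'bag' (len=3): no
  'bin' (len=3): no
  'fun' (len=3): no
  'cap' (len=3): no
  'map' (len=3): no
  'tag' (len=3): no
Matching words: []
Total: 0

0


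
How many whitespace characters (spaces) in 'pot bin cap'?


\s matches whitespace characters (spaces, tabs, etc.).
Text: 'pot bin cap'
This text has 3 words separated by spaces.
Number of spaces = number of words - 1 = 3 - 1 = 2

2


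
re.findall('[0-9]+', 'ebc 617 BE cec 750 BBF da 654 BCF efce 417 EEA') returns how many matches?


Pattern '[0-9]+' finds one or more digits.
Text: 'ebc 617 BE cec 750 BBF da 654 BCF efce 417 EEA'
Scanning for matches:
  Match 1: '617'
  Match 2: '750'
  Match 3: '654'
  Match 4: '417'
Total matches: 4

4


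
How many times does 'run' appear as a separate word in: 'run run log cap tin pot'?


Scanning each word for exact match 'run':
  Word 1: 'run' -> MATCH
  Word 2: 'run' -> MATCH
  Word 3: 'log' -> no
  Word 4: 'cap' -> no
  Word 5: 'tin' -> no
  Word 6: 'pot' -> no
Total matches: 2

2


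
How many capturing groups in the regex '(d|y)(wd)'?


To count capturing groups, count each '(' that starts a group.
Pattern: '(d|y)(wd)'
Walking through the pattern:
  Position 0: '(' -> group #1
  Position 5: '(' -> group #2
Total capturing groups: 2

2


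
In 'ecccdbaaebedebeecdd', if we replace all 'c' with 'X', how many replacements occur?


re.sub('c', 'X', text) replaces every occurrence of 'c' with 'X'.
Text: 'ecccdbaaebedebeecdd'
Scanning for 'c':
  pos 1: 'c' -> replacement #1
  pos 2: 'c' -> replacement #2
  pos 3: 'c' -> replacement #3
  pos 16: 'c' -> replacement #4
Total replacements: 4

4


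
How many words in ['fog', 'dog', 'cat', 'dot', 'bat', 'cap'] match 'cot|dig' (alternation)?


Alternation 'cot|dig' matches either 'cot' or 'dig'.
Checking each word:
  'fog' -> no
  'dog' -> no
  'cat' -> no
  'dot' -> no
  'bat' -> no
  'cap' -> no
Matches: []
Count: 0

0


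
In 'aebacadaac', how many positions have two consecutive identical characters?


Looking for consecutive identical characters in 'aebacadaac':
  pos 0-1: 'a' vs 'e' -> different
  pos 1-2: 'e' vs 'b' -> different
  pos 2-3: 'b' vs 'a' -> different
  pos 3-4: 'a' vs 'c' -> different
  pos 4-5: 'c' vs 'a' -> different
  pos 5-6: 'a' vs 'd' -> different
  pos 6-7: 'd' vs 'a' -> different
  pos 7-8: 'a' vs 'a' -> MATCH ('aa')
  pos 8-9: 'a' vs 'c' -> different
Consecutive identical pairs: ['aa']
Count: 1

1


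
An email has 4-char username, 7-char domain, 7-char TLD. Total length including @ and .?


An email address has format: username@domain.tld
Username length: 4
'@' character: 1
Domain length: 7
'.' character: 1
TLD length: 7
Total = 4 + 1 + 7 + 1 + 7 = 20

20


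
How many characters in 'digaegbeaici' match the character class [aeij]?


Character class [aeij] matches any of: {a, e, i, j}
Scanning string 'digaegbeaici' character by character:
  pos 0: 'd' -> no
  pos 1: 'i' -> MATCH
  pos 2: 'g' -> no
  pos 3: 'a' -> MATCH
  pos 4: 'e' -> MATCH
  pos 5: 'g' -> no
  pos 6: 'b' -> no
  pos 7: 'e' -> MATCH
  pos 8: 'a' -> MATCH
  pos 9: 'i' -> MATCH
  pos 10: 'c' -> no
  pos 11: 'i' -> MATCH
Total matches: 7

7


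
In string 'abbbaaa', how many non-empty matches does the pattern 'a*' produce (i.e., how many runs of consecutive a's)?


Pattern 'a*' matches zero or more a's. We want non-empty runs of consecutive a's.
String: 'abbbaaa'
Walking through the string to find runs of a's:
  Run 1: positions 0-0 -> 'a'
  Run 2: positions 4-6 -> 'aaa'
Non-empty runs found: ['a', 'aaa']
Count: 2

2


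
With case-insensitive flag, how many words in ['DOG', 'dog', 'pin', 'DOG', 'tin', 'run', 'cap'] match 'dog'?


Case-insensitive matching: compare each word's lowercase form to 'dog'.
  'DOG' -> lower='dog' -> MATCH
  'dog' -> lower='dog' -> MATCH
  'pin' -> lower='pin' -> no
  'DOG' -> lower='dog' -> MATCH
  'tin' -> lower='tin' -> no
  'run' -> lower='run' -> no
  'cap' -> lower='cap' -> no
Matches: ['DOG', 'dog', 'DOG']
Count: 3

3


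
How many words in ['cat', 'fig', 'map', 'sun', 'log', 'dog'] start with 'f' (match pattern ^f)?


Pattern ^f anchors to start of word. Check which words begin with 'f':
  'cat' -> no
  'fig' -> MATCH (starts with 'f')
  'map' -> no
  'sun' -> no
  'log' -> no
  'dog' -> no
Matching words: ['fig']
Count: 1

1


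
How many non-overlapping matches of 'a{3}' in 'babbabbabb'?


Pattern 'a{3}' matches exactly 3 consecutive a's (greedy, non-overlapping).
String: 'babbabbabb'
Scanning for runs of a's:
  Run at pos 1: 'a' (length 1) -> 0 match(es)
  Run at pos 4: 'a' (length 1) -> 0 match(es)
  Run at pos 7: 'a' (length 1) -> 0 match(es)
Matches found: []
Total: 0

0


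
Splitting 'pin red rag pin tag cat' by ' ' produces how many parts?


Splitting by ' ' breaks the string at each occurrence of the separator.
Text: 'pin red rag pin tag cat'
Parts after split:
  Part 1: 'pin'
  Part 2: 'red'
  Part 3: 'rag'
  Part 4: 'pin'
  Part 5: 'tag'
  Part 6: 'cat'
Total parts: 6

6


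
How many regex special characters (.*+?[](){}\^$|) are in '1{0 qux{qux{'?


Regex special characters are: . * + ? [ ] ( ) { } \ ^ $ |
Scanning '1{0 qux{qux{':
  pos 1: '{' -> SPECIAL
  pos 7: '{' -> SPECIAL
  pos 11: '{' -> SPECIAL
Special chars found: ['{', '{', '{']
Total: 3

3


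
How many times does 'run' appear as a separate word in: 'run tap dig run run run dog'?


Scanning each word for exact match 'run':
  Word 1: 'run' -> MATCH
  Word 2: 'tap' -> no
  Word 3: 'dig' -> no
  Word 4: 'run' -> MATCH
  Word 5: 'run' -> MATCH
  Word 6: 'run' -> MATCH
  Word 7: 'dog' -> no
Total matches: 4

4


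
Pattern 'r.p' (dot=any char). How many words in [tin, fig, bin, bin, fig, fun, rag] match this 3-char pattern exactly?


Pattern 'r.p' means: starts with 'r', any single char, ends with 'p'.
Checking each word (must be exactly 3 chars):
  'tin' (len=3): no
  'fig' (len=3): no
  'bin' (len=3): no
  'bin' (len=3): no
  'fig' (len=3): no
  'fun' (len=3): no
  'rag' (len=3): no
Matching words: []
Total: 0

0


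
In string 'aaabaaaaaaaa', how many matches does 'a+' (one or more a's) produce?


Pattern 'a+' matches one or more consecutive a's.
String: 'aaabaaaaaaaa'
Scanning for runs of a:
  Match 1: 'aaa' (length 3)
  Match 2: 'aaaaaaaa' (length 8)
Total matches: 2

2


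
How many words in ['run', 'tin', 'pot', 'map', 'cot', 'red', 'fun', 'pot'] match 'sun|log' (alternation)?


Alternation 'sun|log' matches either 'sun' or 'log'.
Checking each word:
  'run' -> no
  'tin' -> no
  'pot' -> no
  'map' -> no
  'cot' -> no
  'red' -> no
  'fun' -> no
  'pot' -> no
Matches: []
Count: 0

0


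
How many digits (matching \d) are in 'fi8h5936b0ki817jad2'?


\d matches any digit 0-9.
Scanning 'fi8h5936b0ki817jad2':
  pos 2: '8' -> DIGIT
  pos 4: '5' -> DIGIT
  pos 5: '9' -> DIGIT
  pos 6: '3' -> DIGIT
  pos 7: '6' -> DIGIT
  pos 9: '0' -> DIGIT
  pos 12: '8' -> DIGIT
  pos 13: '1' -> DIGIT
  pos 14: '7' -> DIGIT
  pos 18: '2' -> DIGIT
Digits found: ['8', '5', '9', '3', '6', '0', '8', '1', '7', '2']
Total: 10

10


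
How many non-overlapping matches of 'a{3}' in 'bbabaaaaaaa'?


Pattern 'a{3}' matches exactly 3 consecutive a's (greedy, non-overlapping).
String: 'bbabaaaaaaa'
Scanning for runs of a's:
  Run at pos 2: 'a' (length 1) -> 0 match(es)
  Run at pos 4: 'aaaaaaa' (length 7) -> 2 match(es)
Matches found: ['aaa', 'aaa']
Total: 2

2


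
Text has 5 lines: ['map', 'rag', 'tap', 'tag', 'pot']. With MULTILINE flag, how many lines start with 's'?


With MULTILINE flag, ^ matches the start of each line.
Lines: ['map', 'rag', 'tap', 'tag', 'pot']
Checking which lines start with 's':
  Line 1: 'map' -> no
  Line 2: 'rag' -> no
  Line 3: 'tap' -> no
  Line 4: 'tag' -> no
  Line 5: 'pot' -> no
Matching lines: []
Count: 0

0


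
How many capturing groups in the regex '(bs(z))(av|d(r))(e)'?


To count capturing groups, count each '(' that starts a group.
Pattern: '(bs(z))(av|d(r))(e)'
Walking through the pattern:
  Position 0: '(' -> group #1
  Position 3: '(' -> group #2
  Position 7: '(' -> group #3
  Position 12: '(' -> group #4
  Position 16: '(' -> group #5
Total capturing groups: 5

5


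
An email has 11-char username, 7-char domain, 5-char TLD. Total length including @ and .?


An email address has format: username@domain.tld
Username length: 11
'@' character: 1
Domain length: 7
'.' character: 1
TLD length: 5
Total = 11 + 1 + 7 + 1 + 5 = 25

25


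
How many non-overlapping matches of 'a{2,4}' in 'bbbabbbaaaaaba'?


Pattern 'a{2,4}' matches between 2 and 4 consecutive a's (greedy).
String: 'bbbabbbaaaaaba'
Finding runs of a's and applying greedy matching:
  Run at pos 3: 'a' (length 1)
  Run at pos 7: 'aaaaa' (length 5)
  Run at pos 13: 'a' (length 1)
Matches: ['aaaa']
Count: 1

1


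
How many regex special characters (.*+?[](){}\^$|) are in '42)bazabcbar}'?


Regex special characters are: . * + ? [ ] ( ) { } \ ^ $ |
Scanning '42)bazabcbar}':
  pos 2: ')' -> SPECIAL
  pos 12: '}' -> SPECIAL
Special chars found: [')', '}']
Total: 2

2


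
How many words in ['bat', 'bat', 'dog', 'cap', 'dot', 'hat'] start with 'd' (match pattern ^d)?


Pattern ^d anchors to start of word. Check which words begin with 'd':
  'bat' -> no
  'bat' -> no
  'dog' -> MATCH (starts with 'd')
  'cap' -> no
  'dot' -> MATCH (starts with 'd')
  'hat' -> no
Matching words: ['dog', 'dot']
Count: 2

2


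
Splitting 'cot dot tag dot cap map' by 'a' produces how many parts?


Splitting by 'a' breaks the string at each occurrence of the separator.
Text: 'cot dot tag dot cap map'
Parts after split:
  Part 1: 'cot dot t'
  Part 2: 'g dot c'
  Part 3: 'p m'
  Part 4: 'p'
Total parts: 4

4


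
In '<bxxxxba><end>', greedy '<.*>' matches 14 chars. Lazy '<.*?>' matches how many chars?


Greedy '<.*>' tries to match as MUCH as possible.
Lazy '<.*?>' tries to match as LITTLE as possible.

String: '<bxxxxba><end>'
Greedy '<.*>' starts at first '<' and extends to the LAST '>': '<bxxxxba><end>' (14 chars)
Lazy '<.*?>' starts at first '<' and stops at the FIRST '>': '<bxxxxba>' (9 chars)

9


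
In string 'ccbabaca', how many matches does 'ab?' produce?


Pattern 'ab?' matches 'a' optionally followed by 'b'.
String: 'ccbabaca'
Scanning left to right for 'a' then checking next char:
  Match 1: 'ab' (a followed by b)
  Match 2: 'a' (a not followed by b)
  Match 3: 'a' (a not followed by b)
Total matches: 3

3


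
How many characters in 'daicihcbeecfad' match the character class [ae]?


Character class [ae] matches any of: {a, e}
Scanning string 'daicihcbeecfad' character by character:
  pos 0: 'd' -> no
  pos 1: 'a' -> MATCH
  pos 2: 'i' -> no
  pos 3: 'c' -> no
  pos 4: 'i' -> no
  pos 5: 'h' -> no
  pos 6: 'c' -> no
  pos 7: 'b' -> no
  pos 8: 'e' -> MATCH
  pos 9: 'e' -> MATCH
  pos 10: 'c' -> no
  pos 11: 'f' -> no
  pos 12: 'a' -> MATCH
  pos 13: 'd' -> no
Total matches: 4

4


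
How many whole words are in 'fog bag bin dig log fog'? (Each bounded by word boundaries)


Word boundaries (\b) mark the start/end of each word.
Text: 'fog bag bin dig log fog'
Splitting by whitespace:
  Word 1: 'fog'
  Word 2: 'bag'
  Word 3: 'bin'
  Word 4: 'dig'
  Word 5: 'log'
  Word 6: 'fog'
Total whole words: 6

6


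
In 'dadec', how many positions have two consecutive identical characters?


Looking for consecutive identical characters in 'dadec':
  pos 0-1: 'd' vs 'a' -> different
  pos 1-2: 'a' vs 'd' -> different
  pos 2-3: 'd' vs 'e' -> different
  pos 3-4: 'e' vs 'c' -> different
Consecutive identical pairs: []
Count: 0

0


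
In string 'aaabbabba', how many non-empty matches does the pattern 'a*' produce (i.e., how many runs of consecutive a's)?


Pattern 'a*' matches zero or more a's. We want non-empty runs of consecutive a's.
String: 'aaabbabba'
Walking through the string to find runs of a's:
  Run 1: positions 0-2 -> 'aaa'
  Run 2: positions 5-5 -> 'a'
  Run 3: positions 8-8 -> 'a'
Non-empty runs found: ['aaa', 'a', 'a']
Count: 3

3


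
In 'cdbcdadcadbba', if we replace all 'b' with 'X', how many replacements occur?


re.sub('b', 'X', text) replaces every occurrence of 'b' with 'X'.
Text: 'cdbcdadcadbba'
Scanning for 'b':
  pos 2: 'b' -> replacement #1
  pos 10: 'b' -> replacement #2
  pos 11: 'b' -> replacement #3
Total replacements: 3

3


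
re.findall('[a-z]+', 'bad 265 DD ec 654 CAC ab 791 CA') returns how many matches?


Pattern '[a-z]+' finds one or more lowercase letters.
Text: 'bad 265 DD ec 654 CAC ab 791 CA'
Scanning for matches:
  Match 1: 'bad'
  Match 2: 'ec'
  Match 3: 'ab'
Total matches: 3

3


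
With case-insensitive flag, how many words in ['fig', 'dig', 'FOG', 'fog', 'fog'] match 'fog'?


Case-insensitive matching: compare each word's lowercase form to 'fog'.
  'fig' -> lower='fig' -> no
  'dig' -> lower='dig' -> no
  'FOG' -> lower='fog' -> MATCH
  'fog' -> lower='fog' -> MATCH
  'fog' -> lower='fog' -> MATCH
Matches: ['FOG', 'fog', 'fog']
Count: 3

3


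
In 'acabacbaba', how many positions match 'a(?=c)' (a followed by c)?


Lookahead 'a(?=c)' matches 'a' only when followed by 'c'.
String: 'acabacbaba'
Checking each position where char is 'a':
  pos 0: 'a' -> MATCH (next='c')
  pos 2: 'a' -> no (next='b')
  pos 4: 'a' -> MATCH (next='c')
  pos 7: 'a' -> no (next='b')
Matching positions: [0, 4]
Count: 2

2


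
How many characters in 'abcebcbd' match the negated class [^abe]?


Negated class [^abe] matches any char NOT in {a, b, e}
Scanning 'abcebcbd':
  pos 0: 'a' -> no (excluded)
  pos 1: 'b' -> no (excluded)
  pos 2: 'c' -> MATCH
  pos 3: 'e' -> no (excluded)
  pos 4: 'b' -> no (excluded)
  pos 5: 'c' -> MATCH
  pos 6: 'b' -> no (excluded)
  pos 7: 'd' -> MATCH
Total matches: 3

3


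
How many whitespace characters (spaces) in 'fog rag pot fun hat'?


\s matches whitespace characters (spaces, tabs, etc.).
Text: 'fog rag pot fun hat'
This text has 5 words separated by spaces.
Number of spaces = number of words - 1 = 5 - 1 = 4

4


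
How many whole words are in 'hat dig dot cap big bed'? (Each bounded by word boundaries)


Word boundaries (\b) mark the start/end of each word.
Text: 'hat dig dot cap big bed'
Splitting by whitespace:
  Word 1: 'hat'
  Word 2: 'dig'
  Word 3: 'dot'
  Word 4: 'cap'
  Word 5: 'big'
  Word 6: 'bed'
Total whole words: 6

6


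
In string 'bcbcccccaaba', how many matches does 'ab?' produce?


Pattern 'ab?' matches 'a' optionally followed by 'b'.
String: 'bcbcccccaaba'
Scanning left to right for 'a' then checking next char:
  Match 1: 'a' (a not followed by b)
  Match 2: 'ab' (a followed by b)
  Match 3: 'a' (a not followed by b)
Total matches: 3

3


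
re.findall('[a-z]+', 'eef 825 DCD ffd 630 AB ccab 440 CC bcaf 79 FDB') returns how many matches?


Pattern '[a-z]+' finds one or more lowercase letters.
Text: 'eef 825 DCD ffd 630 AB ccab 440 CC bcaf 79 FDB'
Scanning for matches:
  Match 1: 'eef'
  Match 2: 'ffd'
  Match 3: 'ccab'
  Match 4: 'bcaf'
Total matches: 4

4


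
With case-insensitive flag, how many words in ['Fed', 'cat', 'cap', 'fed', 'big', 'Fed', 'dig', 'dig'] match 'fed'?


Case-insensitive matching: compare each word's lowercase form to 'fed'.
  'Fed' -> lower='fed' -> MATCH
  'cat' -> lower='cat' -> no
  'cap' -> lower='cap' -> no
  'fed' -> lower='fed' -> MATCH
  'big' -> lower='big' -> no
  'Fed' -> lower='fed' -> MATCH
  'dig' -> lower='dig' -> no
  'dig' -> lower='dig' -> no
Matches: ['Fed', 'fed', 'Fed']
Count: 3

3


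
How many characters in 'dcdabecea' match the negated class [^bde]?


Negated class [^bde] matches any char NOT in {b, d, e}
Scanning 'dcdabecea':
  pos 0: 'd' -> no (excluded)
  pos 1: 'c' -> MATCH
  pos 2: 'd' -> no (excluded)
  pos 3: 'a' -> MATCH
  pos 4: 'b' -> no (excluded)
  pos 5: 'e' -> no (excluded)
  pos 6: 'c' -> MATCH
  pos 7: 'e' -> no (excluded)
  pos 8: 'a' -> MATCH
Total matches: 4

4


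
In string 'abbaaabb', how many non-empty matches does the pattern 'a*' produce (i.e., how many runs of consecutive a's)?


Pattern 'a*' matches zero or more a's. We want non-empty runs of consecutive a's.
String: 'abbaaabb'
Walking through the string to find runs of a's:
  Run 1: positions 0-0 -> 'a'
  Run 2: positions 3-5 -> 'aaa'
Non-empty runs found: ['a', 'aaa']
Count: 2

2


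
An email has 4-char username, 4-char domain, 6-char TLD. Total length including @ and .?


An email address has format: username@domain.tld
Username length: 4
'@' character: 1
Domain length: 4
'.' character: 1
TLD length: 6
Total = 4 + 1 + 4 + 1 + 6 = 16

16


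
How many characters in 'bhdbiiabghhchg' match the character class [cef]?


Character class [cef] matches any of: {c, e, f}
Scanning string 'bhdbiiabghhchg' character by character:
  pos 0: 'b' -> no
  pos 1: 'h' -> no
  pos 2: 'd' -> no
  pos 3: 'b' -> no
  pos 4: 'i' -> no
  pos 5: 'i' -> no
  pos 6: 'a' -> no
  pos 7: 'b' -> no
  pos 8: 'g' -> no
  pos 9: 'h' -> no
  pos 10: 'h' -> no
  pos 11: 'c' -> MATCH
  pos 12: 'h' -> no
  pos 13: 'g' -> no
Total matches: 1

1


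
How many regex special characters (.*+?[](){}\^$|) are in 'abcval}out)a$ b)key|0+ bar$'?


Regex special characters are: . * + ? [ ] ( ) { } \ ^ $ |
Scanning 'abcval}out)a$ b)key|0+ bar$':
  pos 6: '}' -> SPECIAL
  pos 10: ')' -> SPECIAL
  pos 12: '$' -> SPECIAL
  pos 15: ')' -> SPECIAL
  pos 19: '|' -> SPECIAL
  pos 21: '+' -> SPECIAL
  pos 26: '$' -> SPECIAL
Special chars found: ['}', ')', '$', ')', '|', '+', '$']
Total: 7

7


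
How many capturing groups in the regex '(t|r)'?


To count capturing groups, count each '(' that starts a group.
Pattern: '(t|r)'
Walking through the pattern:
  Position 0: '(' -> group #1
Total capturing groups: 1

1


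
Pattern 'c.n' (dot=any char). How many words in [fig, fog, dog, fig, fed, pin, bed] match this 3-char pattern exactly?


Pattern 'c.n' means: starts with 'c', any single char, ends with 'n'.
Checking each word (must be exactly 3 chars):
  'fig' (len=3): no
  'fog' (len=3): no
  'dog' (len=3): no
  'fig' (len=3): no
  'fed' (len=3): no
  'pin' (len=3): no
  'bed' (len=3): no
Matching words: []
Total: 0

0


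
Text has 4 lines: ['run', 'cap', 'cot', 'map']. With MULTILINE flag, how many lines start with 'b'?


With MULTILINE flag, ^ matches the start of each line.
Lines: ['run', 'cap', 'cot', 'map']
Checking which lines start with 'b':
  Line 1: 'run' -> no
  Line 2: 'cap' -> no
  Line 3: 'cot' -> no
  Line 4: 'map' -> no
Matching lines: []
Count: 0

0


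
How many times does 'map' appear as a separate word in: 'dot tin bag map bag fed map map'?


Scanning each word for exact match 'map':
  Word 1: 'dot' -> no
  Word 2: 'tin' -> no
  Word 3: 'bag' -> no
  Word 4: 'map' -> MATCH
  Word 5: 'bag' -> no
  Word 6: 'fed' -> no
  Word 7: 'map' -> MATCH
  Word 8: 'map' -> MATCH
Total matches: 3

3


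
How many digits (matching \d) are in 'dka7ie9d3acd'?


\d matches any digit 0-9.
Scanning 'dka7ie9d3acd':
  pos 3: '7' -> DIGIT
  pos 6: '9' -> DIGIT
  pos 8: '3' -> DIGIT
Digits found: ['7', '9', '3']
Total: 3

3


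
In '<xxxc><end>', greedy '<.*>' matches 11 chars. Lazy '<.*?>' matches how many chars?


Greedy '<.*>' tries to match as MUCH as possible.
Lazy '<.*?>' tries to match as LITTLE as possible.

String: '<xxxc><end>'
Greedy '<.*>' starts at first '<' and extends to the LAST '>': '<xxxc><end>' (11 chars)
Lazy '<.*?>' starts at first '<' and stops at the FIRST '>': '<xxxc>' (6 chars)

6


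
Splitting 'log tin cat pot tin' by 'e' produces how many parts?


Splitting by 'e' breaks the string at each occurrence of the separator.
Text: 'log tin cat pot tin'
Parts after split:
  Part 1: 'log tin cat pot tin'
Total parts: 1

1


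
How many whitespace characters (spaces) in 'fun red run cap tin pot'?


\s matches whitespace characters (spaces, tabs, etc.).
Text: 'fun red run cap tin pot'
This text has 6 words separated by spaces.
Number of spaces = number of words - 1 = 6 - 1 = 5

5


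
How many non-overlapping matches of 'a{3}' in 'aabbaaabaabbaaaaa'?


Pattern 'a{3}' matches exactly 3 consecutive a's (greedy, non-overlapping).
String: 'aabbaaabaabbaaaaa'
Scanning for runs of a's:
  Run at pos 0: 'aa' (length 2) -> 0 match(es)
  Run at pos 4: 'aaa' (length 3) -> 1 match(es)
  Run at pos 8: 'aa' (length 2) -> 0 match(es)
  Run at pos 12: 'aaaaa' (length 5) -> 1 match(es)
Matches found: ['aaa', 'aaa']
Total: 2

2


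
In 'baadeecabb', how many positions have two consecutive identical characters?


Looking for consecutive identical characters in 'baadeecabb':
  pos 0-1: 'b' vs 'a' -> different
  pos 1-2: 'a' vs 'a' -> MATCH ('aa')
  pos 2-3: 'a' vs 'd' -> different
  pos 3-4: 'd' vs 'e' -> different
  pos 4-5: 'e' vs 'e' -> MATCH ('ee')
  pos 5-6: 'e' vs 'c' -> different
  pos 6-7: 'c' vs 'a' -> different
  pos 7-8: 'a' vs 'b' -> different
  pos 8-9: 'b' vs 'b' -> MATCH ('bb')
Consecutive identical pairs: ['aa', 'ee', 'bb']
Count: 3

3


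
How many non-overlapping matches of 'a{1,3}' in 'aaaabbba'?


Pattern 'a{1,3}' matches between 1 and 3 consecutive a's (greedy).
String: 'aaaabbba'
Finding runs of a's and applying greedy matching:
  Run at pos 0: 'aaaa' (length 4)
  Run at pos 7: 'a' (length 1)
Matches: ['aaa', 'a', 'a']
Count: 3

3


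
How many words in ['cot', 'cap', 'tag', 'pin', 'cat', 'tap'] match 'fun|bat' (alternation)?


Alternation 'fun|bat' matches either 'fun' or 'bat'.
Checking each word:
  'cot' -> no
  'cap' -> no
  'tag' -> no
  'pin' -> no
  'cat' -> no
  'tap' -> no
Matches: []
Count: 0

0


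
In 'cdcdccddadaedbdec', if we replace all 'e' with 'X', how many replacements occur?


re.sub('e', 'X', text) replaces every occurrence of 'e' with 'X'.
Text: 'cdcdccddadaedbdec'
Scanning for 'e':
  pos 11: 'e' -> replacement #1
  pos 15: 'e' -> replacement #2
Total replacements: 2

2


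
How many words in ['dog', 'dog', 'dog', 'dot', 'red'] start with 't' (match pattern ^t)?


Pattern ^t anchors to start of word. Check which words begin with 't':
  'dog' -> no
  'dog' -> no
  'dog' -> no
  'dot' -> no
  'red' -> no
Matching words: []
Count: 0

0


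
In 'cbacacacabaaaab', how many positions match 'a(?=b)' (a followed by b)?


Lookahead 'a(?=b)' matches 'a' only when followed by 'b'.
String: 'cbacacacabaaaab'
Checking each position where char is 'a':
  pos 2: 'a' -> no (next='c')
  pos 4: 'a' -> no (next='c')
  pos 6: 'a' -> no (next='c')
  pos 8: 'a' -> MATCH (next='b')
  pos 10: 'a' -> no (next='a')
  pos 11: 'a' -> no (next='a')
  pos 12: 'a' -> no (next='a')
  pos 13: 'a' -> MATCH (next='b')
Matching positions: [8, 13]
Count: 2

2


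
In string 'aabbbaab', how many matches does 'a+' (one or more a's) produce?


Pattern 'a+' matches one or more consecutive a's.
String: 'aabbbaab'
Scanning for runs of a:
  Match 1: 'aa' (length 2)
  Match 2: 'aa' (length 2)
Total matches: 2

2


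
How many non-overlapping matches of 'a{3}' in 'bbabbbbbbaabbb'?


Pattern 'a{3}' matches exactly 3 consecutive a's (greedy, non-overlapping).
String: 'bbabbbbbbaabbb'
Scanning for runs of a's:
  Run at pos 2: 'a' (length 1) -> 0 match(es)
  Run at pos 9: 'aa' (length 2) -> 0 match(es)
Matches found: []
Total: 0

0


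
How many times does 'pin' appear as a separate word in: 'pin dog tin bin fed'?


Scanning each word for exact match 'pin':
  Word 1: 'pin' -> MATCH
  Word 2: 'dog' -> no
  Word 3: 'tin' -> no
  Word 4: 'bin' -> no
  Word 5: 'fed' -> no
Total matches: 1

1


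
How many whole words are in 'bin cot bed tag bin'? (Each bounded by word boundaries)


Word boundaries (\b) mark the start/end of each word.
Text: 'bin cot bed tag bin'
Splitting by whitespace:
  Word 1: 'bin'
  Word 2: 'cot'
  Word 3: 'bed'
  Word 4: 'tag'
  Word 5: 'bin'
Total whole words: 5

5


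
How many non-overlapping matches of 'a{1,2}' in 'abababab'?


Pattern 'a{1,2}' matches between 1 and 2 consecutive a's (greedy).
String: 'abababab'
Finding runs of a's and applying greedy matching:
  Run at pos 0: 'a' (length 1)
  Run at pos 2: 'a' (length 1)
  Run at pos 4: 'a' (length 1)
  Run at pos 6: 'a' (length 1)
Matches: ['a', 'a', 'a', 'a']
Count: 4

4


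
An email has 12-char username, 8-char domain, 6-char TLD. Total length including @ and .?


An email address has format: username@domain.tld
Username length: 12
'@' character: 1
Domain length: 8
'.' character: 1
TLD length: 6
Total = 12 + 1 + 8 + 1 + 6 = 28

28


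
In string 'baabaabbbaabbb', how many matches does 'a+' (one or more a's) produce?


Pattern 'a+' matches one or more consecutive a's.
String: 'baabaabbbaabbb'
Scanning for runs of a:
  Match 1: 'aa' (length 2)
  Match 2: 'aa' (length 2)
  Match 3: 'aa' (length 2)
Total matches: 3

3


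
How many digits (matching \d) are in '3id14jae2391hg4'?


\d matches any digit 0-9.
Scanning '3id14jae2391hg4':
  pos 0: '3' -> DIGIT
  pos 3: '1' -> DIGIT
  pos 4: '4' -> DIGIT
  pos 8: '2' -> DIGIT
  pos 9: '3' -> DIGIT
  pos 10: '9' -> DIGIT
  pos 11: '1' -> DIGIT
  pos 14: '4' -> DIGIT
Digits found: ['3', '1', '4', '2', '3', '9', '1', '4']
Total: 8

8


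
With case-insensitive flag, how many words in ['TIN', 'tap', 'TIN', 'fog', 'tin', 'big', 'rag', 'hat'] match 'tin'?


Case-insensitive matching: compare each word's lowercase form to 'tin'.
  'TIN' -> lower='tin' -> MATCH
  'tap' -> lower='tap' -> no
  'TIN' -> lower='tin' -> MATCH
  'fog' -> lower='fog' -> no
  'tin' -> lower='tin' -> MATCH
  'big' -> lower='big' -> no
  'rag' -> lower='rag' -> no
  'hat' -> lower='hat' -> no
Matches: ['TIN', 'TIN', 'tin']
Count: 3

3


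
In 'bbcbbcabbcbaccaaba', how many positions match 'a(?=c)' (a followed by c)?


Lookahead 'a(?=c)' matches 'a' only when followed by 'c'.
String: 'bbcbbcabbcbaccaaba'
Checking each position where char is 'a':
  pos 6: 'a' -> no (next='b')
  pos 11: 'a' -> MATCH (next='c')
  pos 14: 'a' -> no (next='a')
  pos 15: 'a' -> no (next='b')
Matching positions: [11]
Count: 1

1


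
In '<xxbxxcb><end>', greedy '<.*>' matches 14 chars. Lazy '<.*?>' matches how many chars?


Greedy '<.*>' tries to match as MUCH as possible.
Lazy '<.*?>' tries to match as LITTLE as possible.

String: '<xxbxxcb><end>'
Greedy '<.*>' starts at first '<' and extends to the LAST '>': '<xxbxxcb><end>' (14 chars)
Lazy '<.*?>' starts at first '<' and stops at the FIRST '>': '<xxbxxcb>' (9 chars)

9


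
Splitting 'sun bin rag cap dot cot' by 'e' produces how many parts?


Splitting by 'e' breaks the string at each occurrence of the separator.
Text: 'sun bin rag cap dot cot'
Parts after split:
  Part 1: 'sun bin rag cap dot cot'
Total parts: 1

1


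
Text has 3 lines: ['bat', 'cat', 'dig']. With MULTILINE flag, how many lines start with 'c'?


With MULTILINE flag, ^ matches the start of each line.
Lines: ['bat', 'cat', 'dig']
Checking which lines start with 'c':
  Line 1: 'bat' -> no
  Line 2: 'cat' -> MATCH
  Line 3: 'dig' -> no
Matching lines: ['cat']
Count: 1

1


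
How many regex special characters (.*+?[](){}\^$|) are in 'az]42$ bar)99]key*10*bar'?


Regex special characters are: . * + ? [ ] ( ) { } \ ^ $ |
Scanning 'az]42$ bar)99]key*10*bar':
  pos 2: ']' -> SPECIAL
  pos 5: '$' -> SPECIAL
  pos 10: ')' -> SPECIAL
  pos 13: ']' -> SPECIAL
  pos 17: '*' -> SPECIAL
  pos 20: '*' -> SPECIAL
Special chars found: [']', '$', ')', ']', '*', '*']
Total: 6

6


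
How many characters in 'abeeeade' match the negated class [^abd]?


Negated class [^abd] matches any char NOT in {a, b, d}
Scanning 'abeeeade':
  pos 0: 'a' -> no (excluded)
  pos 1: 'b' -> no (excluded)
  pos 2: 'e' -> MATCH
  pos 3: 'e' -> MATCH
  pos 4: 'e' -> MATCH
  pos 5: 'a' -> no (excluded)
  pos 6: 'd' -> no (excluded)
  pos 7: 'e' -> MATCH
Total matches: 4

4


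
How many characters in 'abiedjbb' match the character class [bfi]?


Character class [bfi] matches any of: {b, f, i}
Scanning string 'abiedjbb' character by character:
  pos 0: 'a' -> no
  pos 1: 'b' -> MATCH
  pos 2: 'i' -> MATCH
  pos 3: 'e' -> no
  pos 4: 'd' -> no
  pos 5: 'j' -> no
  pos 6: 'b' -> MATCH
  pos 7: 'b' -> MATCH
Total matches: 4

4


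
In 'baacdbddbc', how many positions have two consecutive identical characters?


Looking for consecutive identical characters in 'baacdbddbc':
  pos 0-1: 'b' vs 'a' -> different
  pos 1-2: 'a' vs 'a' -> MATCH ('aa')
  pos 2-3: 'a' vs 'c' -> different
  pos 3-4: 'c' vs 'd' -> different
  pos 4-5: 'd' vs 'b' -> different
  pos 5-6: 'b' vs 'd' -> different
  pos 6-7: 'd' vs 'd' -> MATCH ('dd')
  pos 7-8: 'd' vs 'b' -> different
  pos 8-9: 'b' vs 'c' -> different
Consecutive identical pairs: ['aa', 'dd']
Count: 2

2


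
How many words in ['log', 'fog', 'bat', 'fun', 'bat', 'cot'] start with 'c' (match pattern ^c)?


Pattern ^c anchors to start of word. Check which words begin with 'c':
  'log' -> no
  'fog' -> no
  'bat' -> no
  'fun' -> no
  'bat' -> no
  'cot' -> MATCH (starts with 'c')
Matching words: ['cot']
Count: 1

1


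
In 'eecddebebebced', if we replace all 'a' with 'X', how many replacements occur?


re.sub('a', 'X', text) replaces every occurrence of 'a' with 'X'.
Text: 'eecddebebebced'
Scanning for 'a':
Total replacements: 0

0


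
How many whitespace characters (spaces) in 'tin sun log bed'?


\s matches whitespace characters (spaces, tabs, etc.).
Text: 'tin sun log bed'
This text has 4 words separated by spaces.
Number of spaces = number of words - 1 = 4 - 1 = 3

3


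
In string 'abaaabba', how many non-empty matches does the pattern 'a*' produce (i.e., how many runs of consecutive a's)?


Pattern 'a*' matches zero or more a's. We want non-empty runs of consecutive a's.
String: 'abaaabba'
Walking through the string to find runs of a's:
  Run 1: positions 0-0 -> 'a'
  Run 2: positions 2-4 -> 'aaa'
  Run 3: positions 7-7 -> 'a'
Non-empty runs found: ['a', 'aaa', 'a']
Count: 3

3
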